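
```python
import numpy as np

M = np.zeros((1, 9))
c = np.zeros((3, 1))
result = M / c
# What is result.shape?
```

(3, 9)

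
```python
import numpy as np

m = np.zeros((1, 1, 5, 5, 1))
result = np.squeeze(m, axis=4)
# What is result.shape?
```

(1, 1, 5, 5)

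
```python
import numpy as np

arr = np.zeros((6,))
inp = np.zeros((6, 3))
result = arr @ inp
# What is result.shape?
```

(3,)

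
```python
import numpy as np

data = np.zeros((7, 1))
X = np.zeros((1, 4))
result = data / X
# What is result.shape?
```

(7, 4)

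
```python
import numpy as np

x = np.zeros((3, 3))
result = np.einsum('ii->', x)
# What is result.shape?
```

()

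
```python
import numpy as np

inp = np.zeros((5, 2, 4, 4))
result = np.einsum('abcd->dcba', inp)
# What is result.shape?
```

(4, 4, 2, 5)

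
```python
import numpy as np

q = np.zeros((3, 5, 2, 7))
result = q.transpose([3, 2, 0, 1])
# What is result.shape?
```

(7, 2, 3, 5)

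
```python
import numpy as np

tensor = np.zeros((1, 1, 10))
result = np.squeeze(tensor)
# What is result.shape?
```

(10,)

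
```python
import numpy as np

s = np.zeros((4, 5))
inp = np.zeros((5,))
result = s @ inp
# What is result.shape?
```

(4,)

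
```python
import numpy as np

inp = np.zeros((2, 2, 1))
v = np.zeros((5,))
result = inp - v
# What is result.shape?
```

(2, 2, 5)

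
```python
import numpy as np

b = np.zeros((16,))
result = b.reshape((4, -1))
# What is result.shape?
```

(4, 4)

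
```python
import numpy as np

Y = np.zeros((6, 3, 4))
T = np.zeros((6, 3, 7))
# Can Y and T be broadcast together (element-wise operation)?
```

No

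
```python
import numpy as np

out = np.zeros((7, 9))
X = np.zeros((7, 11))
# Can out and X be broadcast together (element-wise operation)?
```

No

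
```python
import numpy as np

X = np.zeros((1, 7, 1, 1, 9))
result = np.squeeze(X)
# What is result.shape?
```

(7, 9)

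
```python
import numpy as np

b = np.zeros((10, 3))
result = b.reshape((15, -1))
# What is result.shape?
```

(15, 2)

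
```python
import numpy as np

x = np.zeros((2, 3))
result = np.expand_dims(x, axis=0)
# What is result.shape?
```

(1, 2, 3)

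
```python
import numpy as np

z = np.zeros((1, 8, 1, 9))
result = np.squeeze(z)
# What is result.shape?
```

(8, 9)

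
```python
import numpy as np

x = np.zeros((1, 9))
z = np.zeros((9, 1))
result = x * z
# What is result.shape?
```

(9, 9)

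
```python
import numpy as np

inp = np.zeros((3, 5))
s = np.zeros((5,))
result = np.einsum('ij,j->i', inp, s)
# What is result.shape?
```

(3,)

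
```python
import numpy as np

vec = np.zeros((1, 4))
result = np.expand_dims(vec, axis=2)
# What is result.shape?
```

(1, 4, 1)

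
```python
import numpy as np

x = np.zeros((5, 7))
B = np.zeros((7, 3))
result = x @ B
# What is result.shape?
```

(5, 3)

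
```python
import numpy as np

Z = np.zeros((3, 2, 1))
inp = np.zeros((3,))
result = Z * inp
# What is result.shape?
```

(3, 2, 3)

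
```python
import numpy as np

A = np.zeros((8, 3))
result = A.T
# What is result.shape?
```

(3, 8)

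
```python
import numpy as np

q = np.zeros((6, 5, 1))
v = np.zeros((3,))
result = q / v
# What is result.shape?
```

(6, 5, 3)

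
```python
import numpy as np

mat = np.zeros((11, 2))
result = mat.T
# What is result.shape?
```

(2, 11)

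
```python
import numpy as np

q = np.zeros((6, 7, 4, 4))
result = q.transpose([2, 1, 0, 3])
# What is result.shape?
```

(4, 7, 6, 4)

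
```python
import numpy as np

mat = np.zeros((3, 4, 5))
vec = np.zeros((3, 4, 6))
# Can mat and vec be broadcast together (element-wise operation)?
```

No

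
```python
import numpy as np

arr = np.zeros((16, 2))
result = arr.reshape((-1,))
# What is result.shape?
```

(32,)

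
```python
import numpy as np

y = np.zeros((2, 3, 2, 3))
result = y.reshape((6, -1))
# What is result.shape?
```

(6, 6)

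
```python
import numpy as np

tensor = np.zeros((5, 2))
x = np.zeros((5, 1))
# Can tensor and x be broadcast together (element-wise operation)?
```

Yes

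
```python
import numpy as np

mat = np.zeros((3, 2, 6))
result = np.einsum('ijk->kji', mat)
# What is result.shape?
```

(6, 2, 3)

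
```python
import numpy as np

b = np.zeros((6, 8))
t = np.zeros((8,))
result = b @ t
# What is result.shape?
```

(6,)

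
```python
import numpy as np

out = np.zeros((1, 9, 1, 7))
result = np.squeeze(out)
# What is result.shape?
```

(9, 7)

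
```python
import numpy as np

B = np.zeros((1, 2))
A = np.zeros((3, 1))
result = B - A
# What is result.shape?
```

(3, 2)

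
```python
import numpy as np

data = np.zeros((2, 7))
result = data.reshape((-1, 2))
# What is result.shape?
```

(7, 2)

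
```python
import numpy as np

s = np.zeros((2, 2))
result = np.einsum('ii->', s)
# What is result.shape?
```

()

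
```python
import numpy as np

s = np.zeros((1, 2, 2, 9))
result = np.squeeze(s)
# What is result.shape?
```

(2, 2, 9)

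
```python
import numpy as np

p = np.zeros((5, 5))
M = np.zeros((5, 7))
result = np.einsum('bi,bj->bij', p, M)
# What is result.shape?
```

(5, 5, 7)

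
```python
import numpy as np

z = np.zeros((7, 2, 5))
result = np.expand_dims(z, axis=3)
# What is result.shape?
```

(7, 2, 5, 1)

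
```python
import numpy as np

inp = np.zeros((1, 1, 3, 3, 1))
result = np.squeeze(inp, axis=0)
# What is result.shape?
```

(1, 3, 3, 1)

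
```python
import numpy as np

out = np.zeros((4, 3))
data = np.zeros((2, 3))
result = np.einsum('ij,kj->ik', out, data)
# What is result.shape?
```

(4, 2)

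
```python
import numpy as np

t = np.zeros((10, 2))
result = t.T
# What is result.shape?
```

(2, 10)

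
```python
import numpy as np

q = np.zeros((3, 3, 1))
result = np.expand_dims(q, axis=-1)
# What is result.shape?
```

(3, 3, 1, 1)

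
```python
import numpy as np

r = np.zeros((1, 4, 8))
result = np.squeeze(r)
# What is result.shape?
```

(4, 8)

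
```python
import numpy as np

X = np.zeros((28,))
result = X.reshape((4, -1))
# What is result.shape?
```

(4, 7)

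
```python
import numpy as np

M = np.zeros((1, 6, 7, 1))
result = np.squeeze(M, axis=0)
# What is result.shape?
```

(6, 7, 1)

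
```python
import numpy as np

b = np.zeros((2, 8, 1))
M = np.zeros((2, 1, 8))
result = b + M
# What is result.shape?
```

(2, 8, 8)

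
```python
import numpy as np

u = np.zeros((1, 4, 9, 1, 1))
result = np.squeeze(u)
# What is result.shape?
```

(4, 9)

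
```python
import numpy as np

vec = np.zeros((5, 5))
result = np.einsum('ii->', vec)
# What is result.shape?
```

()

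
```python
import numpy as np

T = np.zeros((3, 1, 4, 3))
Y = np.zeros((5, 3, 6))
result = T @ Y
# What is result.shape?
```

(3, 5, 4, 6)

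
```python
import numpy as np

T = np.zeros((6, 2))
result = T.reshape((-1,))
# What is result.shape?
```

(12,)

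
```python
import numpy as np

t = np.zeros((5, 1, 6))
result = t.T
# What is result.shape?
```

(6, 1, 5)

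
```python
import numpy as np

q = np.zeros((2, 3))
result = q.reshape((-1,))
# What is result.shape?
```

(6,)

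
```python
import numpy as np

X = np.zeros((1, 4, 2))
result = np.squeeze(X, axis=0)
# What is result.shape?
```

(4, 2)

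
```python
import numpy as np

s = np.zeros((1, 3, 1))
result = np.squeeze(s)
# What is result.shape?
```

(3,)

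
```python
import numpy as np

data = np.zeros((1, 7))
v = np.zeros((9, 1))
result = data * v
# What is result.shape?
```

(9, 7)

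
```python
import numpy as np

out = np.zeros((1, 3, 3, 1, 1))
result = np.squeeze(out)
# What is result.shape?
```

(3, 3)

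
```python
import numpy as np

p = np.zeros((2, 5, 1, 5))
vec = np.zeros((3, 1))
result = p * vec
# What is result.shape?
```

(2, 5, 3, 5)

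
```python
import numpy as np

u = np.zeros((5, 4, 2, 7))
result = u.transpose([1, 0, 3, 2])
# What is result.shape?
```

(4, 5, 7, 2)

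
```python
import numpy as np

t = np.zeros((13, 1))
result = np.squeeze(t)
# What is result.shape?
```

(13,)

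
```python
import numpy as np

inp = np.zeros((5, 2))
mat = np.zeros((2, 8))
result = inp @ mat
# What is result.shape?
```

(5, 8)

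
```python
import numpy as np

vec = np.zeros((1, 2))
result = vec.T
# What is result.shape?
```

(2, 1)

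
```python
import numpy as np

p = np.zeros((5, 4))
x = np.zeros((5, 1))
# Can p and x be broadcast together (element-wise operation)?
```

Yes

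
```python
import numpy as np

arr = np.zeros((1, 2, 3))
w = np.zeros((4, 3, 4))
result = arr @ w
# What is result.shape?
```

(4, 2, 4)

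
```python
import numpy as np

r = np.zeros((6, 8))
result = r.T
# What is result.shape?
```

(8, 6)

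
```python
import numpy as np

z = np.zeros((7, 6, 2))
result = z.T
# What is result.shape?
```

(2, 6, 7)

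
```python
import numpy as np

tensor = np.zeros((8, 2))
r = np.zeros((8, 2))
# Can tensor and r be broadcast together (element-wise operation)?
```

Yes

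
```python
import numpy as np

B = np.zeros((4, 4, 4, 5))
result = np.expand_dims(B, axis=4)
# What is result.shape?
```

(4, 4, 4, 5, 1)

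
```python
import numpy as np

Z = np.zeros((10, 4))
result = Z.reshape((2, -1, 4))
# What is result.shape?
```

(2, 5, 4)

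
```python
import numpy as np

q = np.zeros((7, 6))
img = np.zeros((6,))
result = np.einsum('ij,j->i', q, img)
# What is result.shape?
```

(7,)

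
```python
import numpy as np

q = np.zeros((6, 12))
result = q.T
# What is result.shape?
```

(12, 6)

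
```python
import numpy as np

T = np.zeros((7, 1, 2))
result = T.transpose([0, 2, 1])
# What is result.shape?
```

(7, 2, 1)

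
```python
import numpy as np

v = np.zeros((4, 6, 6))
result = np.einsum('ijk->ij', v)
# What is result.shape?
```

(4, 6)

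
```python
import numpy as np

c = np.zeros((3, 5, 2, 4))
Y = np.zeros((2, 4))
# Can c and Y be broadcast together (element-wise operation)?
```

Yes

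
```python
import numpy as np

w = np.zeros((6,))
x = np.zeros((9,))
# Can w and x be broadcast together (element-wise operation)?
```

No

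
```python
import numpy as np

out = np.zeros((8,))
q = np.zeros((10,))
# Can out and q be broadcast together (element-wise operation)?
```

No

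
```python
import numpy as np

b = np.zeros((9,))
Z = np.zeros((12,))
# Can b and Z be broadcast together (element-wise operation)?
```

No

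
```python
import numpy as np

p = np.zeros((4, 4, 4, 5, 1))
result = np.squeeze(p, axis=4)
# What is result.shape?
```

(4, 4, 4, 5)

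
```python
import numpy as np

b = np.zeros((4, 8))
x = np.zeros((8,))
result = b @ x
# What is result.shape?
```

(4,)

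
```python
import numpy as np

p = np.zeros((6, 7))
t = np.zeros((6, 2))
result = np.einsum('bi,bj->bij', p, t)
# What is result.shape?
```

(6, 7, 2)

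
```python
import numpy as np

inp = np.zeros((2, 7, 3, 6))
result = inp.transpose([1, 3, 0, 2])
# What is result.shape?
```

(7, 6, 2, 3)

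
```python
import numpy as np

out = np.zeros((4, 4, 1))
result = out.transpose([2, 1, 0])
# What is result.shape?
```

(1, 4, 4)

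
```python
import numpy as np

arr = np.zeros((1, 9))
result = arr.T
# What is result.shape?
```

(9, 1)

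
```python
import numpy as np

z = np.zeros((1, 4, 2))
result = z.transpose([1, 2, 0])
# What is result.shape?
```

(4, 2, 1)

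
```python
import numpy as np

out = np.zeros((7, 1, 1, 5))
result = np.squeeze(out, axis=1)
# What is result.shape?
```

(7, 1, 5)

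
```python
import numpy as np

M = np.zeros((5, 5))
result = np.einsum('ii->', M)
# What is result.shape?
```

()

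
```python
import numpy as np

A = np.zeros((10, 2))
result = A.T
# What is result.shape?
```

(2, 10)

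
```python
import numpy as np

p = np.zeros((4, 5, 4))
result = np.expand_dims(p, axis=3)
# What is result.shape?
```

(4, 5, 4, 1)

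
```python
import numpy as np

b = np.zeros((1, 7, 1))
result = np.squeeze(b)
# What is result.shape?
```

(7,)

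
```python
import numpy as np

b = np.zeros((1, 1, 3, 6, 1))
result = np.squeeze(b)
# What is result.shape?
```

(3, 6)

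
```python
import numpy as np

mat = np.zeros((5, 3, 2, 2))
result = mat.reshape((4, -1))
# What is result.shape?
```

(4, 15)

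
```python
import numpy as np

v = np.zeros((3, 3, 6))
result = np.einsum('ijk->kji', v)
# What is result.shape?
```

(6, 3, 3)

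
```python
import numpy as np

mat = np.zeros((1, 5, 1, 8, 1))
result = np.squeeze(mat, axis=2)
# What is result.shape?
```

(1, 5, 8, 1)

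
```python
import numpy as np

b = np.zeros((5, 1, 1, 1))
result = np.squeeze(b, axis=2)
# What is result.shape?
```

(5, 1, 1)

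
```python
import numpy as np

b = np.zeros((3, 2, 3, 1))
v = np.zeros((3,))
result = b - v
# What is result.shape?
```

(3, 2, 3, 3)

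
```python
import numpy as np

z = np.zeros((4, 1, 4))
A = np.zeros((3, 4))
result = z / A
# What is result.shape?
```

(4, 3, 4)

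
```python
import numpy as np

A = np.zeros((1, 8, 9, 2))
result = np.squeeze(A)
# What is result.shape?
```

(8, 9, 2)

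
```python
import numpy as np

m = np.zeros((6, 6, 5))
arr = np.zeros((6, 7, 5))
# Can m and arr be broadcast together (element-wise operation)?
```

No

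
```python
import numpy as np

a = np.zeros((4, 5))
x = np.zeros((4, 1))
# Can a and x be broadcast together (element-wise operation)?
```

Yes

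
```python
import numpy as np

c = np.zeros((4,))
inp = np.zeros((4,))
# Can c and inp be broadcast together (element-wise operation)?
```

Yes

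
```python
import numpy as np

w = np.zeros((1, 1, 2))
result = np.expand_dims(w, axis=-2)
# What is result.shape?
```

(1, 1, 1, 2)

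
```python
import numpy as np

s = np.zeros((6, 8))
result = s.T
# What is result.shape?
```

(8, 6)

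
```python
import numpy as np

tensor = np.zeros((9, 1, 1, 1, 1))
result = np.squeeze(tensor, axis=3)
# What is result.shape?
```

(9, 1, 1, 1)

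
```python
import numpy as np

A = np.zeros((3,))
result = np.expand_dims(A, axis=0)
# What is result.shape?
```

(1, 3)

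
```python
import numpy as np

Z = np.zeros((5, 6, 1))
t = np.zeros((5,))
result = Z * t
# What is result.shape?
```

(5, 6, 5)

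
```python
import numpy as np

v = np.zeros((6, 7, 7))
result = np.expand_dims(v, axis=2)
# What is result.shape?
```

(6, 7, 1, 7)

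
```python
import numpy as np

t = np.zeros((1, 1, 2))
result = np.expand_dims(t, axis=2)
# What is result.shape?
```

(1, 1, 1, 2)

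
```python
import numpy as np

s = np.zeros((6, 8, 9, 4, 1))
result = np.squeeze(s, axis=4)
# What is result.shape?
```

(6, 8, 9, 4)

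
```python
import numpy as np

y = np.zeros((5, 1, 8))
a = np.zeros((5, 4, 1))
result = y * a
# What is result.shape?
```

(5, 4, 8)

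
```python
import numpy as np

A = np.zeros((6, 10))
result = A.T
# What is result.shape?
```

(10, 6)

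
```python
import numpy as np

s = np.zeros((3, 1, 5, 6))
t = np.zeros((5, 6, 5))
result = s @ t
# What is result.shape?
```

(3, 5, 5, 5)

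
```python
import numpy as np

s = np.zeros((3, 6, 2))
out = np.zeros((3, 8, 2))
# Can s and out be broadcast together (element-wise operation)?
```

No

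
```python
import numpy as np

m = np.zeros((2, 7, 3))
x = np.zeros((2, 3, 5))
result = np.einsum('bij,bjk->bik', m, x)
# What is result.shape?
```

(2, 7, 5)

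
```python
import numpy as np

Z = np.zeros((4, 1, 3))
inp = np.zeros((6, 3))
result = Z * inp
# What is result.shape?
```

(4, 6, 3)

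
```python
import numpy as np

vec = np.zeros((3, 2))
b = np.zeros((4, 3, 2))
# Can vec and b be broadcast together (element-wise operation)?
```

Yes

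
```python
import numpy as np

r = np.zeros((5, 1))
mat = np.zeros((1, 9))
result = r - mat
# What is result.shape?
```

(5, 9)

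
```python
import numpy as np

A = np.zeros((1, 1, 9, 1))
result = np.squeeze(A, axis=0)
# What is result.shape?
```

(1, 9, 1)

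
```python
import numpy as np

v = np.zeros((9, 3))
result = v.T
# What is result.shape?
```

(3, 9)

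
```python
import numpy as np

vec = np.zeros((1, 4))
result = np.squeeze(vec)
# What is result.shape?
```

(4,)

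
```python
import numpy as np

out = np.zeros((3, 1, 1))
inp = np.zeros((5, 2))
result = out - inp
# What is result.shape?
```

(3, 5, 2)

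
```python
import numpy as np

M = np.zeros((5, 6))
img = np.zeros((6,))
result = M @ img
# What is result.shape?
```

(5,)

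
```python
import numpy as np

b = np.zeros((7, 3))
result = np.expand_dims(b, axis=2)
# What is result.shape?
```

(7, 3, 1)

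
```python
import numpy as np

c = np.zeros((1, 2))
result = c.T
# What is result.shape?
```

(2, 1)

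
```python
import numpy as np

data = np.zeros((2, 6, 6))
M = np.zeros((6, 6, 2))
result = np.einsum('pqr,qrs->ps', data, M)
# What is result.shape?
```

(2, 2)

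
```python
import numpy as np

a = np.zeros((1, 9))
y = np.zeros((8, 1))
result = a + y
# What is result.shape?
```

(8, 9)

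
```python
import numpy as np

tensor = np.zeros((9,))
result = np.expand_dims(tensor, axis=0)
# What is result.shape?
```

(1, 9)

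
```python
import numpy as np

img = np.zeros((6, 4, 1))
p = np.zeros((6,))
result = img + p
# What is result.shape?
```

(6, 4, 6)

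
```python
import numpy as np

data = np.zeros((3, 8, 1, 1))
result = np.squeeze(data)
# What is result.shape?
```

(3, 8)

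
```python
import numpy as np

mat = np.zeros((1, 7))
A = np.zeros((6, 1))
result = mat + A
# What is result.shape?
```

(6, 7)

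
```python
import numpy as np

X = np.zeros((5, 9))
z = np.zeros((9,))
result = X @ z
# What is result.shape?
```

(5,)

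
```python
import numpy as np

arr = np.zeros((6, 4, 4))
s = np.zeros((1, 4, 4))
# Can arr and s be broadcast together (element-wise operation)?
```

Yes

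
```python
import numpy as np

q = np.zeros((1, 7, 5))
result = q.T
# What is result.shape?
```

(5, 7, 1)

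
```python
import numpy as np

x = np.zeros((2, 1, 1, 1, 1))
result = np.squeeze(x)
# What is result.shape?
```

(2,)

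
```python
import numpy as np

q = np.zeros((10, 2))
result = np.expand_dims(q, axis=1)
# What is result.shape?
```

(10, 1, 2)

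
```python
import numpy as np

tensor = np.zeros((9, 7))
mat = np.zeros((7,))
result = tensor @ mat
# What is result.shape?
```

(9,)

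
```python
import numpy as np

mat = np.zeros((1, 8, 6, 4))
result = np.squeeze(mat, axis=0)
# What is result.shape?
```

(8, 6, 4)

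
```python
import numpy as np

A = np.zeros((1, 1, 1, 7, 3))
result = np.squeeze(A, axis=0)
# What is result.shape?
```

(1, 1, 7, 3)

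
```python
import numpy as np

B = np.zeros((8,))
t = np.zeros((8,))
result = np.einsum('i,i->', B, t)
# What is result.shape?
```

()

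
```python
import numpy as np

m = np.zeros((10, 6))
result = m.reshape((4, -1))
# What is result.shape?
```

(4, 15)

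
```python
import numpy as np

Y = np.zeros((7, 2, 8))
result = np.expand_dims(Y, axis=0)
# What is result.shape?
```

(1, 7, 2, 8)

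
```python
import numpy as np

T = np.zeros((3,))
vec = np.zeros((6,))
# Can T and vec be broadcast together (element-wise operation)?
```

No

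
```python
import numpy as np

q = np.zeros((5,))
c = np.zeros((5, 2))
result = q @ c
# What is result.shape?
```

(2,)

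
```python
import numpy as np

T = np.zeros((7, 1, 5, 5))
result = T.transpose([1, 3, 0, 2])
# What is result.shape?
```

(1, 5, 7, 5)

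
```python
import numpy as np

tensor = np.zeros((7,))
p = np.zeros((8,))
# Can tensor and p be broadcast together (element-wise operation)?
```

No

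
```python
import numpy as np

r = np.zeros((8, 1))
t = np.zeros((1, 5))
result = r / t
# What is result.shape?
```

(8, 5)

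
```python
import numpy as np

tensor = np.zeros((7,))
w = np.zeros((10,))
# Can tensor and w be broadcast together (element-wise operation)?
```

No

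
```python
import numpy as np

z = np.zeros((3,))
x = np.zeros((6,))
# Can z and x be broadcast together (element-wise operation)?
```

No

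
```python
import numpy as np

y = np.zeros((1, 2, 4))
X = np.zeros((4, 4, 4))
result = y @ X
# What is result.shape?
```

(4, 2, 4)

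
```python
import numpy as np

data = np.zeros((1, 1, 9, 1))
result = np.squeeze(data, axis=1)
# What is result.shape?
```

(1, 9, 1)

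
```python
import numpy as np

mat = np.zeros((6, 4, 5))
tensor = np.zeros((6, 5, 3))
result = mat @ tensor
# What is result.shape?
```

(6, 4, 3)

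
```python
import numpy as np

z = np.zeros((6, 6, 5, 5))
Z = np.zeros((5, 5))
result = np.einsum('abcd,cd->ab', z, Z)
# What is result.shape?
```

(6, 6)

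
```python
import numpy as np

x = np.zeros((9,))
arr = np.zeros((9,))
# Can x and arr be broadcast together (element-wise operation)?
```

Yes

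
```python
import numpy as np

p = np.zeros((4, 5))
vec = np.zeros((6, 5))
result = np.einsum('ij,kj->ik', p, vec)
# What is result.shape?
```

(4, 6)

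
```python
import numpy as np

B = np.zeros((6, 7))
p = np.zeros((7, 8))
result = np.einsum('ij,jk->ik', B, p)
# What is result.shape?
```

(6, 8)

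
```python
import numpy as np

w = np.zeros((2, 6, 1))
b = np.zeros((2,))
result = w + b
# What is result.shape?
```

(2, 6, 2)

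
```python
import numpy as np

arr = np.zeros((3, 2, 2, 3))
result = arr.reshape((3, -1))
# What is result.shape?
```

(3, 12)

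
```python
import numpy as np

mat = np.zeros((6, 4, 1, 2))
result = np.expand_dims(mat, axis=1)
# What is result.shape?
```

(6, 1, 4, 1, 2)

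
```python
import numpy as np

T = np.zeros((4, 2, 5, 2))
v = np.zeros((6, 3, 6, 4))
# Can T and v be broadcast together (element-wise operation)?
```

No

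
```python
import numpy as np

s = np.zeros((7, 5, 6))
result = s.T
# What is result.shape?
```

(6, 5, 7)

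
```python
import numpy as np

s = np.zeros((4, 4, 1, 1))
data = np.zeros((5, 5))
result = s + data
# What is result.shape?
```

(4, 4, 5, 5)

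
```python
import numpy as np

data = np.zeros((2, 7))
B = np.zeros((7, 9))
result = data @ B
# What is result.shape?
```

(2, 9)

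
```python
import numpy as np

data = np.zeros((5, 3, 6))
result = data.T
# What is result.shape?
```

(6, 3, 5)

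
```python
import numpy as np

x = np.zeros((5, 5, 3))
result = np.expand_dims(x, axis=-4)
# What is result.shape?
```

(1, 5, 5, 3)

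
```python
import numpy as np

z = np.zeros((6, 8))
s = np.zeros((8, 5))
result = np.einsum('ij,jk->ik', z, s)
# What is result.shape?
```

(6, 5)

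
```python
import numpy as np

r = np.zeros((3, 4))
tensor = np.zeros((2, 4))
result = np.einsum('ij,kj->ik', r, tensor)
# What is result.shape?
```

(3, 2)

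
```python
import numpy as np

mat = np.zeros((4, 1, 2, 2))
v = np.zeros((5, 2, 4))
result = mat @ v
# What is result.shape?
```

(4, 5, 2, 4)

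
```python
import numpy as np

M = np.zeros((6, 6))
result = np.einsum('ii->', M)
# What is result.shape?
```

()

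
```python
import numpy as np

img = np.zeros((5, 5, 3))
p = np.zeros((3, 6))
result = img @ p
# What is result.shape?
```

(5, 5, 6)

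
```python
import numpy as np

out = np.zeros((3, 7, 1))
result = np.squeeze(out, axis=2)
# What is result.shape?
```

(3, 7)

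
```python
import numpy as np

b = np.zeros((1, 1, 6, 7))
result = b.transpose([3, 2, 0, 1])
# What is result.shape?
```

(7, 6, 1, 1)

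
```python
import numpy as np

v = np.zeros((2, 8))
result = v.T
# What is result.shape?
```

(8, 2)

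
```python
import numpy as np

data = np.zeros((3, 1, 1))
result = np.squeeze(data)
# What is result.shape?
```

(3,)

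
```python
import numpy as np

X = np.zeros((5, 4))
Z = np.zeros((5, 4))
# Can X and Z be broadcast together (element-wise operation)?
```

Yes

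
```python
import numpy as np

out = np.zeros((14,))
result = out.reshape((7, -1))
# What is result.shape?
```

(7, 2)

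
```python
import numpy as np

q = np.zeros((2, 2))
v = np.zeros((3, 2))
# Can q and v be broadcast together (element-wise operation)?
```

No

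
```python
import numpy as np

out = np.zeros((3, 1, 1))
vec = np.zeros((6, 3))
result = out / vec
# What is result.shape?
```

(3, 6, 3)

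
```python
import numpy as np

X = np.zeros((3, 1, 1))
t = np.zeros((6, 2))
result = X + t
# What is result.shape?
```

(3, 6, 2)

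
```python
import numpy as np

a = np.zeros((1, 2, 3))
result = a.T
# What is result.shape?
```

(3, 2, 1)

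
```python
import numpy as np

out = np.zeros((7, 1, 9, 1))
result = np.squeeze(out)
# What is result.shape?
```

(7, 9)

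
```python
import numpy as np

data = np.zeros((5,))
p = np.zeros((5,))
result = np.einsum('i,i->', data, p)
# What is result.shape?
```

()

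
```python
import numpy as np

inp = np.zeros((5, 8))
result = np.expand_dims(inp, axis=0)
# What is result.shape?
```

(1, 5, 8)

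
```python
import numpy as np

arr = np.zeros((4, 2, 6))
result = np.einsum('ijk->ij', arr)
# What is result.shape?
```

(4, 2)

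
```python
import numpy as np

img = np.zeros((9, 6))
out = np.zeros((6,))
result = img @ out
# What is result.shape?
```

(9,)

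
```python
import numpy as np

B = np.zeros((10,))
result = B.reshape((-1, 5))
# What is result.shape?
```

(2, 5)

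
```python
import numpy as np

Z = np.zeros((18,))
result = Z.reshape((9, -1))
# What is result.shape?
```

(9, 2)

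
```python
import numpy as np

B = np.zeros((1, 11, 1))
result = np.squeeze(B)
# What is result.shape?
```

(11,)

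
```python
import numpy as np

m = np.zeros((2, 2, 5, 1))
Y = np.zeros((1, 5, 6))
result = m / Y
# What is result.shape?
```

(2, 2, 5, 6)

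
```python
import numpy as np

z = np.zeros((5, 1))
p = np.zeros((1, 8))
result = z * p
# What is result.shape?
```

(5, 8)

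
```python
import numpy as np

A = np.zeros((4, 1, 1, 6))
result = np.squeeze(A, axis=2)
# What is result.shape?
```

(4, 1, 6)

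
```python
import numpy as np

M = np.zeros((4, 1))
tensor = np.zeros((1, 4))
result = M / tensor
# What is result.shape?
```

(4, 4)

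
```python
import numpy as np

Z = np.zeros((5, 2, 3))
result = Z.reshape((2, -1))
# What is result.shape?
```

(2, 15)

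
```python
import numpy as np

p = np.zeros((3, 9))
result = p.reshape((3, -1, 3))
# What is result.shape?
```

(3, 3, 3)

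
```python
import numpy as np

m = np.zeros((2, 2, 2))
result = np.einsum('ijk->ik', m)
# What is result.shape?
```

(2, 2)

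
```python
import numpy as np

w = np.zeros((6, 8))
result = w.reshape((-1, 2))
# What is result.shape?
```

(24, 2)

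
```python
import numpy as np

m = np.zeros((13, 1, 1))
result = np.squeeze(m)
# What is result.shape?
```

(13,)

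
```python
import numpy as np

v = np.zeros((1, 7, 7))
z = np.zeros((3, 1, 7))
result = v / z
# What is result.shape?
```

(3, 7, 7)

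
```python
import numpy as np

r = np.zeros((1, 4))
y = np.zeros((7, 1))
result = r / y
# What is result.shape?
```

(7, 4)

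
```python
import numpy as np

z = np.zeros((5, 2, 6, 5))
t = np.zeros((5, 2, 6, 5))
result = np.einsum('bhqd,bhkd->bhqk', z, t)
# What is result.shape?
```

(5, 2, 6, 6)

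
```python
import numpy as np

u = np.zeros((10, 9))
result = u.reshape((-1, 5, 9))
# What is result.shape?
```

(2, 5, 9)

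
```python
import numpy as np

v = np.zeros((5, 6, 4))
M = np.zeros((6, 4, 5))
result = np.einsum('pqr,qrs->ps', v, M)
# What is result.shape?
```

(5, 5)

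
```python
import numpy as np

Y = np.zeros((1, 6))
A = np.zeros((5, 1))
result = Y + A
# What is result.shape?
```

(5, 6)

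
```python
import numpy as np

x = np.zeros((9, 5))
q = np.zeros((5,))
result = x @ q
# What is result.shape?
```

(9,)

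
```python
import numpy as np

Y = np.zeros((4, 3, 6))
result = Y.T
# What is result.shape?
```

(6, 3, 4)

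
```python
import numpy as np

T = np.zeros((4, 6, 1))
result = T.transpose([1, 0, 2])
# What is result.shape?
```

(6, 4, 1)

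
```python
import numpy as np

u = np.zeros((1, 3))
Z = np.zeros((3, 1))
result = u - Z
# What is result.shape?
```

(3, 3)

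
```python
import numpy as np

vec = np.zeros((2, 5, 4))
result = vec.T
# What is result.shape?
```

(4, 5, 2)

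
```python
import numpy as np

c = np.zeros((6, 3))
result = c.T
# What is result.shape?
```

(3, 6)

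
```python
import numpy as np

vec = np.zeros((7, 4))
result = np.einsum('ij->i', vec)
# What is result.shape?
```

(7,)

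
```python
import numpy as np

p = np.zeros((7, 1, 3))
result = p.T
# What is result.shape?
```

(3, 1, 7)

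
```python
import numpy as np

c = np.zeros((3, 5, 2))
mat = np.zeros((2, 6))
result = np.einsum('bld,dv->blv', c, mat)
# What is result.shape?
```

(3, 5, 6)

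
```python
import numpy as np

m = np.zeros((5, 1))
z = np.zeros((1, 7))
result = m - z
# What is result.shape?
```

(5, 7)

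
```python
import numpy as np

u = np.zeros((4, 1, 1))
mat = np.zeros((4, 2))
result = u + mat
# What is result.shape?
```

(4, 4, 2)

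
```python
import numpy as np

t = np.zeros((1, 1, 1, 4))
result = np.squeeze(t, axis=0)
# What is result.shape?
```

(1, 1, 4)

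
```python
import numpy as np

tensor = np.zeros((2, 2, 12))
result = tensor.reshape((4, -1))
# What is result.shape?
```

(4, 12)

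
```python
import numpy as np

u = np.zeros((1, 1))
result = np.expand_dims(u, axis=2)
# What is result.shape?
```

(1, 1, 1)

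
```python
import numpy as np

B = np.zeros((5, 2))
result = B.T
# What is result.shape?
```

(2, 5)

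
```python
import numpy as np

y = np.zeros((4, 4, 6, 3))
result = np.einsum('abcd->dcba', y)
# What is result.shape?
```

(3, 6, 4, 4)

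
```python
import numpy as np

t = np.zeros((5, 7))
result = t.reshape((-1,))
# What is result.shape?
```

(35,)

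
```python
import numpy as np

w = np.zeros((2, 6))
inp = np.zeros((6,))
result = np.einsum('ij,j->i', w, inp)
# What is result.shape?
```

(2,)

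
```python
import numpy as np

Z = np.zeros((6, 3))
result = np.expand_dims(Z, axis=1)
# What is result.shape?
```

(6, 1, 3)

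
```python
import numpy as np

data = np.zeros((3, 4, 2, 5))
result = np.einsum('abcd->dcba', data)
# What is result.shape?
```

(5, 2, 4, 3)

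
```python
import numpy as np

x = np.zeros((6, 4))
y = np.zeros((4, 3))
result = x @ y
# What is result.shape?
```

(6, 3)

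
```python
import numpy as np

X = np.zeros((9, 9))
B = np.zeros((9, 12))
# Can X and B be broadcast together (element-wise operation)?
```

No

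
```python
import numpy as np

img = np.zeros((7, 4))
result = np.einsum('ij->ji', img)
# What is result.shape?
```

(4, 7)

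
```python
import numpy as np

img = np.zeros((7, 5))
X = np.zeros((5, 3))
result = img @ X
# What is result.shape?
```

(7, 3)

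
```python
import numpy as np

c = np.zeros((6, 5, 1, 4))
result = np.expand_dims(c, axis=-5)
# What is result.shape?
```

(1, 6, 5, 1, 4)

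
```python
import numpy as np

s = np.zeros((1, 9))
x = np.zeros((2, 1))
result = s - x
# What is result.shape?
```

(2, 9)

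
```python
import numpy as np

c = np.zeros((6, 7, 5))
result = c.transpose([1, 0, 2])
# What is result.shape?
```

(7, 6, 5)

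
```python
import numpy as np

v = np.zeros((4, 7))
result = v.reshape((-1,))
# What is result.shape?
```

(28,)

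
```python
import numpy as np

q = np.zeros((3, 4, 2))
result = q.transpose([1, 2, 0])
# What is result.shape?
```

(4, 2, 3)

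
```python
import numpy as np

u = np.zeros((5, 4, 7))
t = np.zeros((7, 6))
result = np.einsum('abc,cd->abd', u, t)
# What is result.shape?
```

(5, 4, 6)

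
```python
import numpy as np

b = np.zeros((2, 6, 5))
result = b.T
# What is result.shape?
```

(5, 6, 2)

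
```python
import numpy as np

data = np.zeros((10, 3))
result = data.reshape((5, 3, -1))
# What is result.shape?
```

(5, 3, 2)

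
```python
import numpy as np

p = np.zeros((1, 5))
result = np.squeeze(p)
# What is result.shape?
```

(5,)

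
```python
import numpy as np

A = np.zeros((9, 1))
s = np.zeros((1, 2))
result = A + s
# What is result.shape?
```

(9, 2)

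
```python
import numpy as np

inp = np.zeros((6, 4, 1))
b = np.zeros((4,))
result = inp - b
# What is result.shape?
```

(6, 4, 4)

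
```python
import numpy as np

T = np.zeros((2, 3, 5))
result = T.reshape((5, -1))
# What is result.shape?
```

(5, 6)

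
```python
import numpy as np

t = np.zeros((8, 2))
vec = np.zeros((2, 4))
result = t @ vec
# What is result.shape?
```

(8, 4)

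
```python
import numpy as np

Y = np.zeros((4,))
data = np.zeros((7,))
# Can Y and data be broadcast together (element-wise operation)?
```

No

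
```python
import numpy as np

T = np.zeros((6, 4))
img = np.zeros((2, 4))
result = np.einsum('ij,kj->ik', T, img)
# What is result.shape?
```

(6, 2)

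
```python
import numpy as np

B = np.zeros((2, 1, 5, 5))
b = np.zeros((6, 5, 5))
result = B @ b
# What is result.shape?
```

(2, 6, 5, 5)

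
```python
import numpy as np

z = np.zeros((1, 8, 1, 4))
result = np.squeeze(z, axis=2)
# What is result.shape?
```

(1, 8, 4)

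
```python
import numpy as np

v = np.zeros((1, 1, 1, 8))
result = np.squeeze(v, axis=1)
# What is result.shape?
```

(1, 1, 8)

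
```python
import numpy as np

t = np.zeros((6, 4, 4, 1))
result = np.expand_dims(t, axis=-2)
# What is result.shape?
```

(6, 4, 4, 1, 1)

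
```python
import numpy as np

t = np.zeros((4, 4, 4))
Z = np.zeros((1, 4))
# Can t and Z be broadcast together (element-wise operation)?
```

Yes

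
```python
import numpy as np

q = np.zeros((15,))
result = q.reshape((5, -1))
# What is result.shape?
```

(5, 3)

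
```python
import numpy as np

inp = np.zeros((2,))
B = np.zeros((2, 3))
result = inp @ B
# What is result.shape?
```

(3,)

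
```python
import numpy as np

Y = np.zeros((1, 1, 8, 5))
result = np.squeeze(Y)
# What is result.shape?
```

(8, 5)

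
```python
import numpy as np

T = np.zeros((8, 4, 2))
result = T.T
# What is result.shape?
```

(2, 4, 8)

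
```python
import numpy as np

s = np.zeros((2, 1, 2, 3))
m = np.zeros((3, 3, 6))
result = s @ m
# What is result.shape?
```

(2, 3, 2, 6)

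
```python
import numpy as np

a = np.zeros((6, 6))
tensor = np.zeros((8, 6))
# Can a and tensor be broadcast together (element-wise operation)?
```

No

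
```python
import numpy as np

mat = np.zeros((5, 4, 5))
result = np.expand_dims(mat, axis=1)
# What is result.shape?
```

(5, 1, 4, 5)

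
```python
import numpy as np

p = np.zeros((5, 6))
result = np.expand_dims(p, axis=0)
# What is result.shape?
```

(1, 5, 6)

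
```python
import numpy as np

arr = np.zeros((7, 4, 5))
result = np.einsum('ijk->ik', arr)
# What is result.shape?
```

(7, 5)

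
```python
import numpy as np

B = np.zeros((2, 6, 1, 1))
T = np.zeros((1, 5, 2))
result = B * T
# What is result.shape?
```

(2, 6, 5, 2)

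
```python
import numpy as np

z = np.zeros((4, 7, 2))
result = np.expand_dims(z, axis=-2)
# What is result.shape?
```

(4, 7, 1, 2)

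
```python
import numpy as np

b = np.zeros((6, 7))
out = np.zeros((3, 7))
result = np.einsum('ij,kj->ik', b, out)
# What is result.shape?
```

(6, 3)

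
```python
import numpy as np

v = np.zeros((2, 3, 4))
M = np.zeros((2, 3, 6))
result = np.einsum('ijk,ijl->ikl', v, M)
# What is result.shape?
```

(2, 4, 6)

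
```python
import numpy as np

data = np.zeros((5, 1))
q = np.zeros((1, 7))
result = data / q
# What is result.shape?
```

(5, 7)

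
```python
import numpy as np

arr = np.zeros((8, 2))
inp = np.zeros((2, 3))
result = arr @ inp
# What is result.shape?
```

(8, 3)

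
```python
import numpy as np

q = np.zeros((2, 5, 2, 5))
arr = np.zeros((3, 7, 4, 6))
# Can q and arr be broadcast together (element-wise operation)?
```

No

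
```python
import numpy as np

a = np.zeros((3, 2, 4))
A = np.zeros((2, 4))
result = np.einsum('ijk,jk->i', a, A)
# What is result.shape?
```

(3,)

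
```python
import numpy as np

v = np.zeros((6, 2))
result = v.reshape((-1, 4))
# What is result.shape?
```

(3, 4)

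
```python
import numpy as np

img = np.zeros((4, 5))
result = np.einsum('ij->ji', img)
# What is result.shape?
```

(5, 4)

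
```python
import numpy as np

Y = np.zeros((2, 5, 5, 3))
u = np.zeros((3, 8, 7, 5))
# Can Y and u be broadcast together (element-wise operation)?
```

No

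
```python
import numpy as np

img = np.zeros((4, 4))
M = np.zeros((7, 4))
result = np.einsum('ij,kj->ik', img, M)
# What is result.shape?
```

(4, 7)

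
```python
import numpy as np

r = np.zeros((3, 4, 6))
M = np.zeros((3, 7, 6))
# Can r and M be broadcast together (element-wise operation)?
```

No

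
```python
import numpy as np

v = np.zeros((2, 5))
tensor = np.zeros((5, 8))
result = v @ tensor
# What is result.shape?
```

(2, 8)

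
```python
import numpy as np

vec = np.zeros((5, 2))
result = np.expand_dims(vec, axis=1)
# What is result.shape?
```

(5, 1, 2)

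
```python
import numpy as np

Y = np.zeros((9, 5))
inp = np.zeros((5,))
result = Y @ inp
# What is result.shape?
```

(9,)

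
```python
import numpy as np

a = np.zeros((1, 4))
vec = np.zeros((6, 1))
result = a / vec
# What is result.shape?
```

(6, 4)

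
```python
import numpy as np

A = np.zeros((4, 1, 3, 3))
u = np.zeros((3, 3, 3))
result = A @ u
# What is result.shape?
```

(4, 3, 3, 3)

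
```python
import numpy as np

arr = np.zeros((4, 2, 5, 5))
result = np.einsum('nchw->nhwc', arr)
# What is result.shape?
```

(4, 5, 5, 2)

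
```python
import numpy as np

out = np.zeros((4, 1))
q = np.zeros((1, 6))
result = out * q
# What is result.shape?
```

(4, 6)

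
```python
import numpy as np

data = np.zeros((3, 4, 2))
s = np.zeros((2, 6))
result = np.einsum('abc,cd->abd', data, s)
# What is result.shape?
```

(3, 4, 6)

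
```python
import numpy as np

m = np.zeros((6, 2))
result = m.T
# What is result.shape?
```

(2, 6)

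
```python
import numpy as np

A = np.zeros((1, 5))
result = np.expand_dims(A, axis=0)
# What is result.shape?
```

(1, 1, 5)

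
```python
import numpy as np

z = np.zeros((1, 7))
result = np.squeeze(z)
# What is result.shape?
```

(7,)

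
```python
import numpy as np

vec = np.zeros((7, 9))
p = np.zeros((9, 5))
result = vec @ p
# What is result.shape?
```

(7, 5)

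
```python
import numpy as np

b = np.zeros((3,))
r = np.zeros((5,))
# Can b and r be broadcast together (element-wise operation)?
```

No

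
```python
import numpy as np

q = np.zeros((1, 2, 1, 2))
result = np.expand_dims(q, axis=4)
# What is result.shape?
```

(1, 2, 1, 2, 1)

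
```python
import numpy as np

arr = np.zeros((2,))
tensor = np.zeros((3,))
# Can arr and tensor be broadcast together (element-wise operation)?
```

No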